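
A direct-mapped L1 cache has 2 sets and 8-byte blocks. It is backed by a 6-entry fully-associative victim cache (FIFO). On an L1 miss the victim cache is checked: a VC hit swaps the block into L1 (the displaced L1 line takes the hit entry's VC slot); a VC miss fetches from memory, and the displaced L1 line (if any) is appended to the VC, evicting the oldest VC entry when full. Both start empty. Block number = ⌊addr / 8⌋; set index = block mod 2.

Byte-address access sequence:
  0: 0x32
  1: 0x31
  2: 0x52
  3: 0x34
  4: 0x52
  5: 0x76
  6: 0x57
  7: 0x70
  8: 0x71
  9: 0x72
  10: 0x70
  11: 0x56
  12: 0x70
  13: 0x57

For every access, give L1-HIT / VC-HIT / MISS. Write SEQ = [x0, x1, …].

  [0] addr=0x32 blk=6 s=0: MISS | VC []
  [1] addr=0x31 blk=6 s=0: L1-HIT | VC []
  [2] addr=0x52 blk=10 s=0: MISS | VC [6]
  [3] addr=0x34 blk=6 s=0: VC-HIT | VC [10]
  [4] addr=0x52 blk=10 s=0: VC-HIT | VC [6]
  [5] addr=0x76 blk=14 s=0: MISS | VC [6, 10]
  [6] addr=0x57 blk=10 s=0: VC-HIT | VC [6, 14]
  [7] addr=0x70 blk=14 s=0: VC-HIT | VC [6, 10]
  [8] addr=0x71 blk=14 s=0: L1-HIT | VC [6, 10]
  [9] addr=0x72 blk=14 s=0: L1-HIT | VC [6, 10]
  [10] addr=0x70 blk=14 s=0: L1-HIT | VC [6, 10]
  [11] addr=0x56 blk=10 s=0: VC-HIT | VC [6, 14]
  [12] addr=0x70 blk=14 s=0: VC-HIT | VC [6, 10]
  [13] addr=0x57 blk=10 s=0: VC-HIT | VC [6, 14]

SEQ = [MISS, L1-HIT, MISS, VC-HIT, VC-HIT, MISS, VC-HIT, VC-HIT, L1-HIT, L1-HIT, L1-HIT, VC-HIT, VC-HIT, VC-HIT]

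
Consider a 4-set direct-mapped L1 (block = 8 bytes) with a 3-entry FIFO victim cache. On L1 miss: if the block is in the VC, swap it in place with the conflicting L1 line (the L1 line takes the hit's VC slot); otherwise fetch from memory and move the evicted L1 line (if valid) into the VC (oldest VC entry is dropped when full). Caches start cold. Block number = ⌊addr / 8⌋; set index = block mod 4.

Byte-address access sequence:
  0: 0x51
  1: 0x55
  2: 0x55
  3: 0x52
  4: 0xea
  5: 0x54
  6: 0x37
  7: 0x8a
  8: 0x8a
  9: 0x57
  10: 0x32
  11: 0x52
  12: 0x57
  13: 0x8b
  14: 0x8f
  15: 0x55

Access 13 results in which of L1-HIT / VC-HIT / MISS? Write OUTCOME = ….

0: 0x51 (blk 10, set 2) → MISS  vc=[]
1: 0x55 (blk 10, set 2) → L1-HIT  vc=[]
2: 0x55 (blk 10, set 2) → L1-HIT  vc=[]
3: 0x52 (blk 10, set 2) → L1-HIT  vc=[]
4: 0xea (blk 29, set 1) → MISS  vc=[]
5: 0x54 (blk 10, set 2) → L1-HIT  vc=[]
6: 0x37 (blk 6, set 2) → MISS  vc=[10]
7: 0x8a (blk 17, set 1) → MISS  vc=[10, 29]
8: 0x8a (blk 17, set 1) → L1-HIT  vc=[10, 29]
9: 0x57 (blk 10, set 2) → VC-HIT  vc=[6, 29]
10: 0x32 (blk 6, set 2) → VC-HIT  vc=[10, 29]
11: 0x52 (blk 10, set 2) → VC-HIT  vc=[6, 29]
12: 0x57 (blk 10, set 2) → L1-HIT  vc=[6, 29]
13: 0x8b (blk 17, set 1) → L1-HIT  vc=[6, 29]
14: 0x8f (blk 17, set 1) → L1-HIT  vc=[6, 29]
15: 0x55 (blk 10, set 2) → L1-HIT  vc=[6, 29]

OUTCOME = L1-HIT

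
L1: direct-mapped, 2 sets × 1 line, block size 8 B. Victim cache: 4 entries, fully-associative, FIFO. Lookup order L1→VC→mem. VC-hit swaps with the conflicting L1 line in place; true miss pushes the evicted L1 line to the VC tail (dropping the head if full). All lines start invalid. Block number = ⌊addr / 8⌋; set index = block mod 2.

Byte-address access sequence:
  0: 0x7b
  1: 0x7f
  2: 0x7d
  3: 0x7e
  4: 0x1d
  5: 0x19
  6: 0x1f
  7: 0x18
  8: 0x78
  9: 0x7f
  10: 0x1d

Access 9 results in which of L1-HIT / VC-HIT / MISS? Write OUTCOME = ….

OUTCOME = L1-HIT

0: 0x7b (blk 15, set 1) → MISS  vc=[]
1: 0x7f (blk 15, set 1) → L1-HIT  vc=[]
2: 0x7d (blk 15, set 1) → L1-HIT  vc=[]
3: 0x7e (blk 15, set 1) → L1-HIT  vc=[]
4: 0x1d (blk 3, set 1) → MISS  vc=[15]
5: 0x19 (blk 3, set 1) → L1-HIT  vc=[15]
6: 0x1f (blk 3, set 1) → L1-HIT  vc=[15]
7: 0x18 (blk 3, set 1) → L1-HIT  vc=[15]
8: 0x78 (blk 15, set 1) → VC-HIT  vc=[3]
9: 0x7f (blk 15, set 1) → L1-HIT  vc=[3]
10: 0x1d (blk 3, set 1) → VC-HIT  vc=[15]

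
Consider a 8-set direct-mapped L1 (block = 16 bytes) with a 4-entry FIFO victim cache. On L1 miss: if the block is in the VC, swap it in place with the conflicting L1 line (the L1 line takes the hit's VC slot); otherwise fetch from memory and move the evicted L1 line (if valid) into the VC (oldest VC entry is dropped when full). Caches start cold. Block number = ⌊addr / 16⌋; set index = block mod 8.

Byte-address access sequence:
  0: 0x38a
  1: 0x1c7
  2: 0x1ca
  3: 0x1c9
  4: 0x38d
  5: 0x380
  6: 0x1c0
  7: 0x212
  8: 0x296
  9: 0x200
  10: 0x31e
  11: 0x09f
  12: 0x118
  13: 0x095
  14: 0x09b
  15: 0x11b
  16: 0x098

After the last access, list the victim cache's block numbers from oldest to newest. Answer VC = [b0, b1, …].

VC = [56, 41, 49, 17]

  [0] addr=0x38a blk=56 s=0: MISS | VC []
  [1] addr=0x1c7 blk=28 s=4: MISS | VC []
  [2] addr=0x1ca blk=28 s=4: L1-HIT | VC []
  [3] addr=0x1c9 blk=28 s=4: L1-HIT | VC []
  [4] addr=0x38d blk=56 s=0: L1-HIT | VC []
  [5] addr=0x380 blk=56 s=0: L1-HIT | VC []
  [6] addr=0x1c0 blk=28 s=4: L1-HIT | VC []
  [7] addr=0x212 blk=33 s=1: MISS | VC []
  [8] addr=0x296 blk=41 s=1: MISS | VC [33]
  [9] addr=0x200 blk=32 s=0: MISS | VC [33, 56]
  [10] addr=0x31e blk=49 s=1: MISS | VC [33, 56, 41]
  [11] addr=0x9f blk=9 s=1: MISS | VC [33, 56, 41, 49]
  [12] addr=0x118 blk=17 s=1: MISS | VC [56, 41, 49, 9]
  [13] addr=0x95 blk=9 s=1: VC-HIT | VC [56, 41, 49, 17]
  [14] addr=0x9b blk=9 s=1: L1-HIT | VC [56, 41, 49, 17]
  [15] addr=0x11b blk=17 s=1: VC-HIT | VC [56, 41, 49, 9]
  [16] addr=0x98 blk=9 s=1: VC-HIT | VC [56, 41, 49, 17]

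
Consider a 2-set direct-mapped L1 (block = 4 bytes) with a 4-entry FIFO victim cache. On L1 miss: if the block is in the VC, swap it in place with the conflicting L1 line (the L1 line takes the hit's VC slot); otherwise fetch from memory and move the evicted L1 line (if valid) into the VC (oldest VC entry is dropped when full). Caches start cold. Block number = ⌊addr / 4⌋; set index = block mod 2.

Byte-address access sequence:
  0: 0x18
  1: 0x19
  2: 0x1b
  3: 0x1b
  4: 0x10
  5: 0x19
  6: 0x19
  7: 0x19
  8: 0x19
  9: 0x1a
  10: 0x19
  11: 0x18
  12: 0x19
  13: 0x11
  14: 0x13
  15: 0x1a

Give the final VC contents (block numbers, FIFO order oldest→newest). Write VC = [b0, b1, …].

  [0] addr=0x18 blk=6 s=0: MISS | VC []
  [1] addr=0x19 blk=6 s=0: L1-HIT | VC []
  [2] addr=0x1b blk=6 s=0: L1-HIT | VC []
  [3] addr=0x1b blk=6 s=0: L1-HIT | VC []
  [4] addr=0x10 blk=4 s=0: MISS | VC [6]
  [5] addr=0x19 blk=6 s=0: VC-HIT | VC [4]
  [6] addr=0x19 blk=6 s=0: L1-HIT | VC [4]
  [7] addr=0x19 blk=6 s=0: L1-HIT | VC [4]
  [8] addr=0x19 blk=6 s=0: L1-HIT | VC [4]
  [9] addr=0x1a blk=6 s=0: L1-HIT | VC [4]
  [10] addr=0x19 blk=6 s=0: L1-HIT | VC [4]
  [11] addr=0x18 blk=6 s=0: L1-HIT | VC [4]
  [12] addr=0x19 blk=6 s=0: L1-HIT | VC [4]
  [13] addr=0x11 blk=4 s=0: VC-HIT | VC [6]
  [14] addr=0x13 blk=4 s=0: L1-HIT | VC [6]
  [15] addr=0x1a blk=6 s=0: VC-HIT | VC [4]

VC = [4]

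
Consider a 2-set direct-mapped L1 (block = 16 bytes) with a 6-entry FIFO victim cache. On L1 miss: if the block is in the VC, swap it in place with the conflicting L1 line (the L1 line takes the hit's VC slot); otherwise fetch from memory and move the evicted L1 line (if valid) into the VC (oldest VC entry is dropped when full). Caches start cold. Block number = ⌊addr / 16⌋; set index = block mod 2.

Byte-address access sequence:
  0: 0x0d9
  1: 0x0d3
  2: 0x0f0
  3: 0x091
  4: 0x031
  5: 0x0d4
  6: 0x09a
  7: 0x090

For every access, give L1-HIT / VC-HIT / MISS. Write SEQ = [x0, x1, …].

0: 0xd9 (blk 13, set 1) → MISS  vc=[]
1: 0xd3 (blk 13, set 1) → L1-HIT  vc=[]
2: 0xf0 (blk 15, set 1) → MISS  vc=[13]
3: 0x91 (blk 9, set 1) → MISS  vc=[13, 15]
4: 0x31 (blk 3, set 1) → MISS  vc=[13, 15, 9]
5: 0xd4 (blk 13, set 1) → VC-HIT  vc=[3, 15, 9]
6: 0x9a (blk 9, set 1) → VC-HIT  vc=[3, 15, 13]
7: 0x90 (blk 9, set 1) → L1-HIT  vc=[3, 15, 13]

SEQ = [MISS, L1-HIT, MISS, MISS, MISS, VC-HIT, VC-HIT, L1-HIT]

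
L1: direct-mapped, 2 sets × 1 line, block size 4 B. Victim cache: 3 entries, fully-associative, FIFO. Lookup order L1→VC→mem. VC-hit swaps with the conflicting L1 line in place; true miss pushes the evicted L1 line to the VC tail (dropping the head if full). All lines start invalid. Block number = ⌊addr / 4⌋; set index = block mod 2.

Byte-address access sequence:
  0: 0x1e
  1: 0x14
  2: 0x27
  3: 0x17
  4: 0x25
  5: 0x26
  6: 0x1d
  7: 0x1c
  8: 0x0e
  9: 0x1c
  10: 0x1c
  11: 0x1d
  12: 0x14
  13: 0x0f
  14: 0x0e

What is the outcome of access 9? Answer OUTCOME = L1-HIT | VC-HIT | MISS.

OUTCOME = VC-HIT

  [0] addr=0x1e blk=7 s=1: MISS | VC []
  [1] addr=0x14 blk=5 s=1: MISS | VC [7]
  [2] addr=0x27 blk=9 s=1: MISS | VC [7, 5]
  [3] addr=0x17 blk=5 s=1: VC-HIT | VC [7, 9]
  [4] addr=0x25 blk=9 s=1: VC-HIT | VC [7, 5]
  [5] addr=0x26 blk=9 s=1: L1-HIT | VC [7, 5]
  [6] addr=0x1d blk=7 s=1: VC-HIT | VC [9, 5]
  [7] addr=0x1c blk=7 s=1: L1-HIT | VC [9, 5]
  [8] addr=0xe blk=3 s=1: MISS | VC [9, 5, 7]
  [9] addr=0x1c blk=7 s=1: VC-HIT | VC [9, 5, 3]
  [10] addr=0x1c blk=7 s=1: L1-HIT | VC [9, 5, 3]
  [11] addr=0x1d blk=7 s=1: L1-HIT | VC [9, 5, 3]
  [12] addr=0x14 blk=5 s=1: VC-HIT | VC [9, 7, 3]
  [13] addr=0xf blk=3 s=1: VC-HIT | VC [9, 7, 5]
  [14] addr=0xe blk=3 s=1: L1-HIT | VC [9, 7, 5]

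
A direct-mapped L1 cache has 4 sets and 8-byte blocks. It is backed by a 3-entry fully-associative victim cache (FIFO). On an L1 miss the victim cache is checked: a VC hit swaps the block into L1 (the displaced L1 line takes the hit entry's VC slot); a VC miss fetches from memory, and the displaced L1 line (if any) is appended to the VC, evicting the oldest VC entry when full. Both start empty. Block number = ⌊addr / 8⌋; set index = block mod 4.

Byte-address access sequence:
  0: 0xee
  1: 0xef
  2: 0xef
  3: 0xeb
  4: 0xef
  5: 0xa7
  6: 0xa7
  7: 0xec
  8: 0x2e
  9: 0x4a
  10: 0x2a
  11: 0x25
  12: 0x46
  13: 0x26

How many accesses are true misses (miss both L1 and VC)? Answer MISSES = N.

  [0] addr=0xee blk=29 s=1: MISS | VC []
  [1] addr=0xef blk=29 s=1: L1-HIT | VC []
  [2] addr=0xef blk=29 s=1: L1-HIT | VC []
  [3] addr=0xeb blk=29 s=1: L1-HIT | VC []
  [4] addr=0xef blk=29 s=1: L1-HIT | VC []
  [5] addr=0xa7 blk=20 s=0: MISS | VC []
  [6] addr=0xa7 blk=20 s=0: L1-HIT | VC []
  [7] addr=0xec blk=29 s=1: L1-HIT | VC []
  [8] addr=0x2e blk=5 s=1: MISS | VC [29]
  [9] addr=0x4a blk=9 s=1: MISS | VC [29, 5]
  [10] addr=0x2a blk=5 s=1: VC-HIT | VC [29, 9]
  [11] addr=0x25 blk=4 s=0: MISS | VC [29, 9, 20]
  [12] addr=0x46 blk=8 s=0: MISS | VC [9, 20, 4]
  [13] addr=0x26 blk=4 s=0: VC-HIT | VC [9, 20, 8]

MISSES = 6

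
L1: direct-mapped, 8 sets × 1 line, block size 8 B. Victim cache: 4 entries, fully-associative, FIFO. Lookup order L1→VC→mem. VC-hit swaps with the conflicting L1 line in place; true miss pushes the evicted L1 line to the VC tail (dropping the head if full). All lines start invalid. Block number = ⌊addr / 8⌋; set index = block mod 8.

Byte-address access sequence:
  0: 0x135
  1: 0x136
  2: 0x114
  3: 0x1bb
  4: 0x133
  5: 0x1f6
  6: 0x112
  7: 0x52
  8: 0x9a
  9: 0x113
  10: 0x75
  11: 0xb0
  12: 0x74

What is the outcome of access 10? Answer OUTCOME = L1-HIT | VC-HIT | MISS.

0: 0x135 (blk 38, set 6) → MISS  vc=[]
1: 0x136 (blk 38, set 6) → L1-HIT  vc=[]
2: 0x114 (blk 34, set 2) → MISS  vc=[]
3: 0x1bb (blk 55, set 7) → MISS  vc=[]
4: 0x133 (blk 38, set 6) → L1-HIT  vc=[]
5: 0x1f6 (blk 62, set 6) → MISS  vc=[38]
6: 0x112 (blk 34, set 2) → L1-HIT  vc=[38]
7: 0x52 (blk 10, set 2) → MISS  vc=[38, 34]
8: 0x9a (blk 19, set 3) → MISS  vc=[38, 34]
9: 0x113 (blk 34, set 2) → VC-HIT  vc=[38, 10]
10: 0x75 (blk 14, set 6) → MISS  vc=[38, 10, 62]
11: 0xb0 (blk 22, set 6) → MISS  vc=[38, 10, 62, 14]
12: 0x74 (blk 14, set 6) → VC-HIT  vc=[38, 10, 62, 22]

OUTCOME = MISS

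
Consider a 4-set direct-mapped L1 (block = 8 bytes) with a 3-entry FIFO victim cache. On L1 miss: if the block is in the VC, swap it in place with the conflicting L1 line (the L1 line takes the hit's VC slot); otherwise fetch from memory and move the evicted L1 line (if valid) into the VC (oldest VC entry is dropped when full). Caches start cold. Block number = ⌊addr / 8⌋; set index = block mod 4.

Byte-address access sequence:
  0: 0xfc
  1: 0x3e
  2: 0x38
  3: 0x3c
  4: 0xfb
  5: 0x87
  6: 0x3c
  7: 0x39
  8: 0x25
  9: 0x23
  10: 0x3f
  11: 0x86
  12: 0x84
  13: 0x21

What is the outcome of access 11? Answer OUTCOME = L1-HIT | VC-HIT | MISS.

OUTCOME = VC-HIT

#0 0xfc→b31/s3 MISS; vc=[]
#1 0x3e→b7/s3 MISS; vc=[31]
#2 0x38→b7/s3 L1-HIT; vc=[31]
#3 0x3c→b7/s3 L1-HIT; vc=[31]
#4 0xfb→b31/s3 VC-HIT; vc=[7]
#5 0x87→b16/s0 MISS; vc=[7]
#6 0x3c→b7/s3 VC-HIT; vc=[31]
#7 0x39→b7/s3 L1-HIT; vc=[31]
#8 0x25→b4/s0 MISS; vc=[31,16]
#9 0x23→b4/s0 L1-HIT; vc=[31,16]
#10 0x3f→b7/s3 L1-HIT; vc=[31,16]
#11 0x86→b16/s0 VC-HIT; vc=[31,4]
#12 0x84→b16/s0 L1-HIT; vc=[31,4]
#13 0x21→b4/s0 VC-HIT; vc=[31,16]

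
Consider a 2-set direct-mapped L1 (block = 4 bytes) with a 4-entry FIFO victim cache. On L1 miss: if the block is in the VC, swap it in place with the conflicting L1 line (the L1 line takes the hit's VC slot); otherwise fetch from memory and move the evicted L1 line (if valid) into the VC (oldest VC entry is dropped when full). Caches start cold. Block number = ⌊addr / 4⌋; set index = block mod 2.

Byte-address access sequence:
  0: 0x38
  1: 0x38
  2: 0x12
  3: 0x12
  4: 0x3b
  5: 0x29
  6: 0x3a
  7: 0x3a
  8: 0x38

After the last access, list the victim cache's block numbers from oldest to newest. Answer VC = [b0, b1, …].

#0 0x38→b14/s0 MISS; vc=[]
#1 0x38→b14/s0 L1-HIT; vc=[]
#2 0x12→b4/s0 MISS; vc=[14]
#3 0x12→b4/s0 L1-HIT; vc=[14]
#4 0x3b→b14/s0 VC-HIT; vc=[4]
#5 0x29→b10/s0 MISS; vc=[4,14]
#6 0x3a→b14/s0 VC-HIT; vc=[4,10]
#7 0x3a→b14/s0 L1-HIT; vc=[4,10]
#8 0x38→b14/s0 L1-HIT; vc=[4,10]

VC = [4, 10]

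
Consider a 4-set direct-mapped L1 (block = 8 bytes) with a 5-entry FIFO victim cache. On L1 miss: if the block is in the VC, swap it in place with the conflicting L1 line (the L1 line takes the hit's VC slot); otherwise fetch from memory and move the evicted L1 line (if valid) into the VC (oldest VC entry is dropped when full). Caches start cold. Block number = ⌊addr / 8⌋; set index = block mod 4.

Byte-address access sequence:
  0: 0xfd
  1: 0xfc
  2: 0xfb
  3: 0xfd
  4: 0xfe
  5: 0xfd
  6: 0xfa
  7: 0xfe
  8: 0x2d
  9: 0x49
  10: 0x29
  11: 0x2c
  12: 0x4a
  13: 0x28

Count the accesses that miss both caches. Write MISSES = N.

0: 0xfd (blk 31, set 3) → MISS  vc=[]
1: 0xfc (blk 31, set 3) → L1-HIT  vc=[]
2: 0xfb (blk 31, set 3) → L1-HIT  vc=[]
3: 0xfd (blk 31, set 3) → L1-HIT  vc=[]
4: 0xfe (blk 31, set 3) → L1-HIT  vc=[]
5: 0xfd (blk 31, set 3) → L1-HIT  vc=[]
6: 0xfa (blk 31, set 3) → L1-HIT  vc=[]
7: 0xfe (blk 31, set 3) → L1-HIT  vc=[]
8: 0x2d (blk 5, set 1) → MISS  vc=[]
9: 0x49 (blk 9, set 1) → MISS  vc=[5]
10: 0x29 (blk 5, set 1) → VC-HIT  vc=[9]
11: 0x2c (blk 5, set 1) → L1-HIT  vc=[9]
12: 0x4a (blk 9, set 1) → VC-HIT  vc=[5]
13: 0x28 (blk 5, set 1) → VC-HIT  vc=[9]

MISSES = 3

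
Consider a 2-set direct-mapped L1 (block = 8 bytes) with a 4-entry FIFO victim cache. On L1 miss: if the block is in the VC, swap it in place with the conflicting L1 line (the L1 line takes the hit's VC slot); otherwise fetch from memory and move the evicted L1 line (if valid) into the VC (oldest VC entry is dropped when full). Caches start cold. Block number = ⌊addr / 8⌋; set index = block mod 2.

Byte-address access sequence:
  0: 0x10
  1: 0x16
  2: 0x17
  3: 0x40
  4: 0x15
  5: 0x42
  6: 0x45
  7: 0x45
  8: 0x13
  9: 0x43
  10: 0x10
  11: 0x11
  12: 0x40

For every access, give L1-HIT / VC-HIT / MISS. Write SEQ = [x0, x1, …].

  [0] addr=0x10 blk=2 s=0: MISS | VC []
  [1] addr=0x16 blk=2 s=0: L1-HIT | VC []
  [2] addr=0x17 blk=2 s=0: L1-HIT | VC []
  [3] addr=0x40 blk=8 s=0: MISS | VC [2]
  [4] addr=0x15 blk=2 s=0: VC-HIT | VC [8]
  [5] addr=0x42 blk=8 s=0: VC-HIT | VC [2]
  [6] addr=0x45 blk=8 s=0: L1-HIT | VC [2]
  [7] addr=0x45 blk=8 s=0: L1-HIT | VC [2]
  [8] addr=0x13 blk=2 s=0: VC-HIT | VC [8]
  [9] addr=0x43 blk=8 s=0: VC-HIT | VC [2]
  [10] addr=0x10 blk=2 s=0: VC-HIT | VC [8]
  [11] addr=0x11 blk=2 s=0: L1-HIT | VC [8]
  [12] addr=0x40 blk=8 s=0: VC-HIT | VC [2]

SEQ = [MISS, L1-HIT, L1-HIT, MISS, VC-HIT, VC-HIT, L1-HIT, L1-HIT, VC-HIT, VC-HIT, VC-HIT, L1-HIT, VC-HIT]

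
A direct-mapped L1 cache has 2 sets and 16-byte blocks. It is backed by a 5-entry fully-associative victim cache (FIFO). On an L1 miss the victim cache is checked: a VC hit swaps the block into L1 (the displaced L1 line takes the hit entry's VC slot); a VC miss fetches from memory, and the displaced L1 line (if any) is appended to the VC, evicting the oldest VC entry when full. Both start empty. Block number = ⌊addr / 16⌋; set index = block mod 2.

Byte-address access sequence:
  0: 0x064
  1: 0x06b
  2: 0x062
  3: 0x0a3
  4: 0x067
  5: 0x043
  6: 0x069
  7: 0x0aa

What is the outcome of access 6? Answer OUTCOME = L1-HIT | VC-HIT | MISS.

#0 0x64→b6/s0 MISS; vc=[]
#1 0x6b→b6/s0 L1-HIT; vc=[]
#2 0x62→b6/s0 L1-HIT; vc=[]
#3 0xa3→b10/s0 MISS; vc=[6]
#4 0x67→b6/s0 VC-HIT; vc=[10]
#5 0x43→b4/s0 MISS; vc=[10,6]
#6 0x69→b6/s0 VC-HIT; vc=[10,4]
#7 0xaa→b10/s0 VC-HIT; vc=[6,4]

OUTCOME = VC-HIT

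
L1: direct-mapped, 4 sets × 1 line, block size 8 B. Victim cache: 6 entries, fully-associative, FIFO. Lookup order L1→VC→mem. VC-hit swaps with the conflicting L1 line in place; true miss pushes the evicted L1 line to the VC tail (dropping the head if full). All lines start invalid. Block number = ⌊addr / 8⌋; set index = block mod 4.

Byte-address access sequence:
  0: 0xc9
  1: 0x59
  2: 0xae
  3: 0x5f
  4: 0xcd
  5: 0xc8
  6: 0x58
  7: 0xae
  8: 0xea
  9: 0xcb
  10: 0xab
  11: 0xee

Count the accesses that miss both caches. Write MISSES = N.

MISSES = 4

0: 0xc9 (blk 25, set 1) → MISS  vc=[]
1: 0x59 (blk 11, set 3) → MISS  vc=[]
2: 0xae (blk 21, set 1) → MISS  vc=[25]
3: 0x5f (blk 11, set 3) → L1-HIT  vc=[25]
4: 0xcd (blk 25, set 1) → VC-HIT  vc=[21]
5: 0xc8 (blk 25, set 1) → L1-HIT  vc=[21]
6: 0x58 (blk 11, set 3) → L1-HIT  vc=[21]
7: 0xae (blk 21, set 1) → VC-HIT  vc=[25]
8: 0xea (blk 29, set 1) → MISS  vc=[25, 21]
9: 0xcb (blk 25, set 1) → VC-HIT  vc=[29, 21]
10: 0xab (blk 21, set 1) → VC-HIT  vc=[29, 25]
11: 0xee (blk 29, set 1) → VC-HIT  vc=[21, 25]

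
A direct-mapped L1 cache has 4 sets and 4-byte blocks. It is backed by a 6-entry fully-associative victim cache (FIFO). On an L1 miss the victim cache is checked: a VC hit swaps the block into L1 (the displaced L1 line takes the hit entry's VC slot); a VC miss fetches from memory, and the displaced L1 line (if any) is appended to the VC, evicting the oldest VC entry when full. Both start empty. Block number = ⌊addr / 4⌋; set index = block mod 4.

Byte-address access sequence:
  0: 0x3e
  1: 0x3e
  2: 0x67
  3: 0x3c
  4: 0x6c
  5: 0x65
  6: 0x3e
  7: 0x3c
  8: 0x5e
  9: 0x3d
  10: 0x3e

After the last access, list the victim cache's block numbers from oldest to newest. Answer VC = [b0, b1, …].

0: 0x3e (blk 15, set 3) → MISS  vc=[]
1: 0x3e (blk 15, set 3) → L1-HIT  vc=[]
2: 0x67 (blk 25, set 1) → MISS  vc=[]
3: 0x3c (blk 15, set 3) → L1-HIT  vc=[]
4: 0x6c (blk 27, set 3) → MISS  vc=[15]
5: 0x65 (blk 25, set 1) → L1-HIT  vc=[15]
6: 0x3e (blk 15, set 3) → VC-HIT  vc=[27]
7: 0x3c (blk 15, set 3) → L1-HIT  vc=[27]
8: 0x5e (blk 23, set 3) → MISS  vc=[27, 15]
9: 0x3d (blk 15, set 3) → VC-HIT  vc=[27, 23]
10: 0x3e (blk 15, set 3) → L1-HIT  vc=[27, 23]

VC = [27, 23]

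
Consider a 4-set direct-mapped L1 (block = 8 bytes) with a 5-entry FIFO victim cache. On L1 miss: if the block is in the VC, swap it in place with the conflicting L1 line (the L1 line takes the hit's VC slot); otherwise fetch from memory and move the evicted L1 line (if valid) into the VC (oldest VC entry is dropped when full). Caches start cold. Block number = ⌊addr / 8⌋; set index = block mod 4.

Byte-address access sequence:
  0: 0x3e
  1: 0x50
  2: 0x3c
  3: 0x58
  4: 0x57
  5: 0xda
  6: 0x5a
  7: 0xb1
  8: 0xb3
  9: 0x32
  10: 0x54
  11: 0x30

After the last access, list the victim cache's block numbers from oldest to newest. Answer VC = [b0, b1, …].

VC = [7, 27, 10, 22]

  [0] addr=0x3e blk=7 s=3: MISS | VC []
  [1] addr=0x50 blk=10 s=2: MISS | VC []
  [2] addr=0x3c blk=7 s=3: L1-HIT | VC []
  [3] addr=0x58 blk=11 s=3: MISS | VC [7]
  [4] addr=0x57 blk=10 s=2: L1-HIT | VC [7]
  [5] addr=0xda blk=27 s=3: MISS | VC [7, 11]
  [6] addr=0x5a blk=11 s=3: VC-HIT | VC [7, 27]
  [7] addr=0xb1 blk=22 s=2: MISS | VC [7, 27, 10]
  [8] addr=0xb3 blk=22 s=2: L1-HIT | VC [7, 27, 10]
  [9] addr=0x32 blk=6 s=2: MISS | VC [7, 27, 10, 22]
  [10] addr=0x54 blk=10 s=2: VC-HIT | VC [7, 27, 6, 22]
  [11] addr=0x30 blk=6 s=2: VC-HIT | VC [7, 27, 10, 22]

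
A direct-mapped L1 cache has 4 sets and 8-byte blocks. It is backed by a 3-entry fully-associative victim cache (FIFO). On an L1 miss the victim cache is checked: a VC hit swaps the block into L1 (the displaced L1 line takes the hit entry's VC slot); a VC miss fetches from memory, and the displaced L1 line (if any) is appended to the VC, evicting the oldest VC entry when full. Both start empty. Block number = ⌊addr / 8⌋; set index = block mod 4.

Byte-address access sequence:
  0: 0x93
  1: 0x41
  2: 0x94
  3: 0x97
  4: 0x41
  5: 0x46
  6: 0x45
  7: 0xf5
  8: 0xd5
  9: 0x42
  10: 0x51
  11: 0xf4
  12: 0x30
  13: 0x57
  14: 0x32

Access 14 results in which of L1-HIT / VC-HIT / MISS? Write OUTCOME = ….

#0 0x93→b18/s2 MISS; vc=[]
#1 0x41→b8/s0 MISS; vc=[]
#2 0x94→b18/s2 L1-HIT; vc=[]
#3 0x97→b18/s2 L1-HIT; vc=[]
#4 0x41→b8/s0 L1-HIT; vc=[]
#5 0x46→b8/s0 L1-HIT; vc=[]
#6 0x45→b8/s0 L1-HIT; vc=[]
#7 0xf5→b30/s2 MISS; vc=[18]
#8 0xd5→b26/s2 MISS; vc=[18,30]
#9 0x42→b8/s0 L1-HIT; vc=[18,30]
#10 0x51→b10/s2 MISS; vc=[18,30,26]
#11 0xf4→b30/s2 VC-HIT; vc=[18,10,26]
#12 0x30→b6/s2 MISS; vc=[10,26,30]
#13 0x57→b10/s2 VC-HIT; vc=[6,26,30]
#14 0x32→b6/s2 VC-HIT; vc=[10,26,30]

OUTCOME = VC-HIT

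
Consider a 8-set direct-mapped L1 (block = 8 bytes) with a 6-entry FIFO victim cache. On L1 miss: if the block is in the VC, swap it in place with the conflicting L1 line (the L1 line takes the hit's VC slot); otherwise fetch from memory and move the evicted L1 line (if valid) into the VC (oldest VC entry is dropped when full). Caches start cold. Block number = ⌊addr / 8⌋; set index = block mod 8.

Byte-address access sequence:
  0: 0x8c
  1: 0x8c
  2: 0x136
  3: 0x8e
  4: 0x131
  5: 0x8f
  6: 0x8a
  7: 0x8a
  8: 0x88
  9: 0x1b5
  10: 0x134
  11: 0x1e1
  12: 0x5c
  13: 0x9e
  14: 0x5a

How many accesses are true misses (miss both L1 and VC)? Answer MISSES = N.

MISSES = 6

  [0] addr=0x8c blk=17 s=1: MISS | VC []
  [1] addr=0x8c blk=17 s=1: L1-HIT | VC []
  [2] addr=0x136 blk=38 s=6: MISS | VC []
  [3] addr=0x8e blk=17 s=1: L1-HIT | VC []
  [4] addr=0x131 blk=38 s=6: L1-HIT | VC []
  [5] addr=0x8f blk=17 s=1: L1-HIT | VC []
  [6] addr=0x8a blk=17 s=1: L1-HIT | VC []
  [7] addr=0x8a blk=17 s=1: L1-HIT | VC []
  [8] addr=0x88 blk=17 s=1: L1-HIT | VC []
  [9] addr=0x1b5 blk=54 s=6: MISS | VC [38]
  [10] addr=0x134 blk=38 s=6: VC-HIT | VC [54]
  [11] addr=0x1e1 blk=60 s=4: MISS | VC [54]
  [12] addr=0x5c blk=11 s=3: MISS | VC [54]
  [13] addr=0x9e blk=19 s=3: MISS | VC [54, 11]
  [14] addr=0x5a blk=11 s=3: VC-HIT | VC [54, 19]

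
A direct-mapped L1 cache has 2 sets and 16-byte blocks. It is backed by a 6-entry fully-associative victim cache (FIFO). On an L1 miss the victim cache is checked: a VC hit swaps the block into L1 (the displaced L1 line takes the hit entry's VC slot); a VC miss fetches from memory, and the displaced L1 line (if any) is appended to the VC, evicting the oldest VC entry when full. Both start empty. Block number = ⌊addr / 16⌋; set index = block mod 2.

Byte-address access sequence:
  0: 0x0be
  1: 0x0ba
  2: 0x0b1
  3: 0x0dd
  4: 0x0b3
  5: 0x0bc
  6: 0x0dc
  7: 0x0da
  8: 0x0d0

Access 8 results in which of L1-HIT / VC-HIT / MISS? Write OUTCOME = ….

#0 0xbe→b11/s1 MISS; vc=[]
#1 0xba→b11/s1 L1-HIT; vc=[]
#2 0xb1→b11/s1 L1-HIT; vc=[]
#3 0xdd→b13/s1 MISS; vc=[11]
#4 0xb3→b11/s1 VC-HIT; vc=[13]
#5 0xbc→b11/s1 L1-HIT; vc=[13]
#6 0xdc→b13/s1 VC-HIT; vc=[11]
#7 0xda→b13/s1 L1-HIT; vc=[11]
#8 0xd0→b13/s1 L1-HIT; vc=[11]

OUTCOME = L1-HIT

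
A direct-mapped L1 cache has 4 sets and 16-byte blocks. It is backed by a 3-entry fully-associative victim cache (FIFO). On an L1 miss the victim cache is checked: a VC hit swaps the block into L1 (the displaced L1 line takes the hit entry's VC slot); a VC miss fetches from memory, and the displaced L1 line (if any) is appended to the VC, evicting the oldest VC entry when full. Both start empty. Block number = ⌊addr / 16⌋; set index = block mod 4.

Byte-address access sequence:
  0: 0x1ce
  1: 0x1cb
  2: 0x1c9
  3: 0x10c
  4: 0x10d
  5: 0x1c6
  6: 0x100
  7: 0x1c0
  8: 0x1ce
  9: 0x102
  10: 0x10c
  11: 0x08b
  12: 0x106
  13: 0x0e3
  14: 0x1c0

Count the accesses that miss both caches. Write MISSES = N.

#0 0x1ce→b28/s0 MISS; vc=[]
#1 0x1cb→b28/s0 L1-HIT; vc=[]
#2 0x1c9→b28/s0 L1-HIT; vc=[]
#3 0x10c→b16/s0 MISS; vc=[28]
#4 0x10d→b16/s0 L1-HIT; vc=[28]
#5 0x1c6→b28/s0 VC-HIT; vc=[16]
#6 0x100→b16/s0 VC-HIT; vc=[28]
#7 0x1c0→b28/s0 VC-HIT; vc=[16]
#8 0x1ce→b28/s0 L1-HIT; vc=[16]
#9 0x102→b16/s0 VC-HIT; vc=[28]
#10 0x10c→b16/s0 L1-HIT; vc=[28]
#11 0x8b→b8/s0 MISS; vc=[28,16]
#12 0x106→b16/s0 VC-HIT; vc=[28,8]
#13 0xe3→b14/s2 MISS; vc=[28,8]
#14 0x1c0→b28/s0 VC-HIT; vc=[16,8]

MISSES = 4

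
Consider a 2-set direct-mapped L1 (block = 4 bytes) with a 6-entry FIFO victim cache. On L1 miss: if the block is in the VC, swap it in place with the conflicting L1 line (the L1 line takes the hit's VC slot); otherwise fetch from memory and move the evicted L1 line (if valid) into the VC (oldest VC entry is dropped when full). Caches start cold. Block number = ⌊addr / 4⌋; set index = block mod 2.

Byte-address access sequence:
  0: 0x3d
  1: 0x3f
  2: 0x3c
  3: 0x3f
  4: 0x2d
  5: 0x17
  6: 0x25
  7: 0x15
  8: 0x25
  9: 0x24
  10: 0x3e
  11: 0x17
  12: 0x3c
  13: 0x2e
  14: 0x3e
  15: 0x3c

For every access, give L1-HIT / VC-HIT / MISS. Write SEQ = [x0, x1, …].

SEQ = [MISS, L1-HIT, L1-HIT, L1-HIT, MISS, MISS, MISS, VC-HIT, VC-HIT, L1-HIT, VC-HIT, VC-HIT, VC-HIT, VC-HIT, VC-HIT, L1-HIT]

0: 0x3d (blk 15, set 1) → MISS  vc=[]
1: 0x3f (blk 15, set 1) → L1-HIT  vc=[]
2: 0x3c (blk 15, set 1) → L1-HIT  vc=[]
3: 0x3f (blk 15, set 1) → L1-HIT  vc=[]
4: 0x2d (blk 11, set 1) → MISS  vc=[15]
5: 0x17 (blk 5, set 1) → MISS  vc=[15, 11]
6: 0x25 (blk 9, set 1) → MISS  vc=[15, 11, 5]
7: 0x15 (blk 5, set 1) → VC-HIT  vc=[15, 11, 9]
8: 0x25 (blk 9, set 1) → VC-HIT  vc=[15, 11, 5]
9: 0x24 (blk 9, set 1) → L1-HIT  vc=[15, 11, 5]
10: 0x3e (blk 15, set 1) → VC-HIT  vc=[9, 11, 5]
11: 0x17 (blk 5, set 1) → VC-HIT  vc=[9, 11, 15]
12: 0x3c (blk 15, set 1) → VC-HIT  vc=[9, 11, 5]
13: 0x2e (blk 11, set 1) → VC-HIT  vc=[9, 15, 5]
14: 0x3e (blk 15, set 1) → VC-HIT  vc=[9, 11, 5]
15: 0x3c (blk 15, set 1) → L1-HIT  vc=[9, 11, 5]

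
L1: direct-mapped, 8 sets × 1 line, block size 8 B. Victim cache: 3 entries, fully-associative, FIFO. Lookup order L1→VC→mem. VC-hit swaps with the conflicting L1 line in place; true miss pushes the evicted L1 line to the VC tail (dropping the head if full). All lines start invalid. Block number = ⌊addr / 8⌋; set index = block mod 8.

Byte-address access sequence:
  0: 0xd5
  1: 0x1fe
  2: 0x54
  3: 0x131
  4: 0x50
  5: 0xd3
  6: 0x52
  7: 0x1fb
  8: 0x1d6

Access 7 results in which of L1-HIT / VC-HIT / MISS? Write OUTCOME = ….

OUTCOME = L1-HIT

  [0] addr=0xd5 blk=26 s=2: MISS | VC []
  [1] addr=0x1fe blk=63 s=7: MISS | VC []
  [2] addr=0x54 blk=10 s=2: MISS | VC [26]
  [3] addr=0x131 blk=38 s=6: MISS | VC [26]
  [4] addr=0x50 blk=10 s=2: L1-HIT | VC [26]
  [5] addr=0xd3 blk=26 s=2: VC-HIT | VC [10]
  [6] addr=0x52 blk=10 s=2: VC-HIT | VC [26]
  [7] addr=0x1fb blk=63 s=7: L1-HIT | VC [26]
  [8] addr=0x1d6 blk=58 s=2: MISS | VC [26, 10]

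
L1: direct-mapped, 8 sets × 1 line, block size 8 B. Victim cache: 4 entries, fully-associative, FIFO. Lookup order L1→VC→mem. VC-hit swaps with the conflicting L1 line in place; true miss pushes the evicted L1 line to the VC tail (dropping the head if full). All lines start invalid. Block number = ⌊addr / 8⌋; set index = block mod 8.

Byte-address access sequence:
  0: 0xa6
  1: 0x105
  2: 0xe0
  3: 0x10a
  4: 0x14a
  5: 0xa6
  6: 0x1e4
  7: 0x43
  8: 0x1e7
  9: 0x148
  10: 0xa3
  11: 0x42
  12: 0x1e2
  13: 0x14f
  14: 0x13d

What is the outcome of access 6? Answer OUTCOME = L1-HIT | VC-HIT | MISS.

#0 0xa6→b20/s4 MISS; vc=[]
#1 0x105→b32/s0 MISS; vc=[]
#2 0xe0→b28/s4 MISS; vc=[20]
#3 0x10a→b33/s1 MISS; vc=[20]
#4 0x14a→b41/s1 MISS; vc=[20,33]
#5 0xa6→b20/s4 VC-HIT; vc=[28,33]
#6 0x1e4→b60/s4 MISS; vc=[28,33,20]
#7 0x43→b8/s0 MISS; vc=[28,33,20,32]
#8 0x1e7→b60/s4 L1-HIT; vc=[28,33,20,32]
#9 0x148→b41/s1 L1-HIT; vc=[28,33,20,32]
#10 0xa3→b20/s4 VC-HIT; vc=[28,33,60,32]
#11 0x42→b8/s0 L1-HIT; vc=[28,33,60,32]
#12 0x1e2→b60/s4 VC-HIT; vc=[28,33,20,32]
#13 0x14f→b41/s1 L1-HIT; vc=[28,33,20,32]
#14 0x13d→b39/s7 MISS; vc=[28,33,20,32]

OUTCOME = MISS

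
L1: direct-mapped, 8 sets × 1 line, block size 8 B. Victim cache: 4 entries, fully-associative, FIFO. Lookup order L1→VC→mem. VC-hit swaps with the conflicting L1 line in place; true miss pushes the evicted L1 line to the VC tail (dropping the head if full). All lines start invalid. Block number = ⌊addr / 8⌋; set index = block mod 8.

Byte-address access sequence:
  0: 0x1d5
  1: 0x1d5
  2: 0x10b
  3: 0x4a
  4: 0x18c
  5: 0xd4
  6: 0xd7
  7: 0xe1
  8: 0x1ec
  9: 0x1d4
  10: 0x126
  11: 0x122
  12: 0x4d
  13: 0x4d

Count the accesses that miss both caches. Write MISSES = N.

MISSES = 8

#0 0x1d5→b58/s2 MISS; vc=[]
#1 0x1d5→b58/s2 L1-HIT; vc=[]
#2 0x10b→b33/s1 MISS; vc=[]
#3 0x4a→b9/s1 MISS; vc=[33]
#4 0x18c→b49/s1 MISS; vc=[33,9]
#5 0xd4→b26/s2 MISS; vc=[33,9,58]
#6 0xd7→b26/s2 L1-HIT; vc=[33,9,58]
#7 0xe1→b28/s4 MISS; vc=[33,9,58]
#8 0x1ec→b61/s5 MISS; vc=[33,9,58]
#9 0x1d4→b58/s2 VC-HIT; vc=[33,9,26]
#10 0x126→b36/s4 MISS; vc=[33,9,26,28]
#11 0x122→b36/s4 L1-HIT; vc=[33,9,26,28]
#12 0x4d→b9/s1 VC-HIT; vc=[33,49,26,28]
#13 0x4d→b9/s1 L1-HIT; vc=[33,49,26,28]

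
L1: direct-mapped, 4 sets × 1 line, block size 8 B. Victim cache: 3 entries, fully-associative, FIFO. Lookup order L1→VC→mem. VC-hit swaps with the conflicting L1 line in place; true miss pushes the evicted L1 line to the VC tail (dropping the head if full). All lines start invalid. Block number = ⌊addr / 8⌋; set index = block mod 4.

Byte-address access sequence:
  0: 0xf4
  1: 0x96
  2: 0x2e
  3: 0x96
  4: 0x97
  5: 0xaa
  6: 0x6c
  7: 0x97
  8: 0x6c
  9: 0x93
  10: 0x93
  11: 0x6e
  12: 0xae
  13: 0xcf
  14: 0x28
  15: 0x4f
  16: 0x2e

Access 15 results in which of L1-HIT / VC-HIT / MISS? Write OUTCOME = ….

  [0] addr=0xf4 blk=30 s=2: MISS | VC []
  [1] addr=0x96 blk=18 s=2: MISS | VC [30]
  [2] addr=0x2e blk=5 s=1: MISS | VC [30]
  [3] addr=0x96 blk=18 s=2: L1-HIT | VC [30]
  [4] addr=0x97 blk=18 s=2: L1-HIT | VC [30]
  [5] addr=0xaa blk=21 s=1: MISS | VC [30, 5]
  [6] addr=0x6c blk=13 s=1: MISS | VC [30, 5, 21]
  [7] addr=0x97 blk=18 s=2: L1-HIT | VC [30, 5, 21]
  [8] addr=0x6c blk=13 s=1: L1-HIT | VC [30, 5, 21]
  [9] addr=0x93 blk=18 s=2: L1-HIT | VC [30, 5, 21]
  [10] addr=0x93 blk=18 s=2: L1-HIT | VC [30, 5, 21]
  [11] addr=0x6e blk=13 s=1: L1-HIT | VC [30, 5, 21]
  [12] addr=0xae blk=21 s=1: VC-HIT | VC [30, 5, 13]
  [13] addr=0xcf blk=25 s=1: MISS | VC [5, 13, 21]
  [14] addr=0x28 blk=5 s=1: VC-HIT | VC [25, 13, 21]
  [15] addr=0x4f blk=9 s=1: MISS | VC [13, 21, 5]
  [16] addr=0x2e blk=5 s=1: VC-HIT | VC [13, 21, 9]

OUTCOME = MISS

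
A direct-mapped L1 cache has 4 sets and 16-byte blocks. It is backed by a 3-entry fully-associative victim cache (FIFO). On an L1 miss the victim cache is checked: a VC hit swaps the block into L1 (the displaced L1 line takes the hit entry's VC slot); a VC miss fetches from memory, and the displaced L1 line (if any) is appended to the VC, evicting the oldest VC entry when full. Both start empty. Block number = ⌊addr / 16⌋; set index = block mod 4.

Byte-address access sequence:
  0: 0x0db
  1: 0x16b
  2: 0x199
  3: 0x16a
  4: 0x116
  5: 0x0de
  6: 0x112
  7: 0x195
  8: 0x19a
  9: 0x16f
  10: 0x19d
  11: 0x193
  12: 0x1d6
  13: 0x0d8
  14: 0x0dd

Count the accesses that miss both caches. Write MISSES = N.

MISSES = 5

  [0] addr=0xdb blk=13 s=1: MISS | VC []
  [1] addr=0x16b blk=22 s=2: MISS | VC []
  [2] addr=0x199 blk=25 s=1: MISS | VC [13]
  [3] addr=0x16a blk=22 s=2: L1-HIT | VC [13]
  [4] addr=0x116 blk=17 s=1: MISS | VC [13, 25]
  [5] addr=0xde blk=13 s=1: VC-HIT | VC [17, 25]
  [6] addr=0x112 blk=17 s=1: VC-HIT | VC [13, 25]
  [7] addr=0x195 blk=25 s=1: VC-HIT | VC [13, 17]
  [8] addr=0x19a blk=25 s=1: L1-HIT | VC [13, 17]
  [9] addr=0x16f blk=22 s=2: L1-HIT | VC [13, 17]
  [10] addr=0x19d blk=25 s=1: L1-HIT | VC [13, 17]
  [11] addr=0x193 blk=25 s=1: L1-HIT | VC [13, 17]
  [12] addr=0x1d6 blk=29 s=1: MISS | VC [13, 17, 25]
  [13] addr=0xd8 blk=13 s=1: VC-HIT | VC [29, 17, 25]
  [14] addr=0xdd blk=13 s=1: L1-HIT | VC [29, 17, 25]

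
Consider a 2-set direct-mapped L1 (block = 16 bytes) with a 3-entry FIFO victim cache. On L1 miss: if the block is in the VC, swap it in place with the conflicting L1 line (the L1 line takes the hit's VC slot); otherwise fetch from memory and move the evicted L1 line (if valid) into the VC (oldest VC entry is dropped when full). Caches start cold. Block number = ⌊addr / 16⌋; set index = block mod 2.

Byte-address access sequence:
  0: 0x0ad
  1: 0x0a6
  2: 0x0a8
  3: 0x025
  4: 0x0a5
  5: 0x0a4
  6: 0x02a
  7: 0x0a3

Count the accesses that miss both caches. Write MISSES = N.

MISSES = 2

  [0] addr=0xad blk=10 s=0: MISS | VC []
  [1] addr=0xa6 blk=10 s=0: L1-HIT | VC []
  [2] addr=0xa8 blk=10 s=0: L1-HIT | VC []
  [3] addr=0x25 blk=2 s=0: MISS | VC [10]
  [4] addr=0xa5 blk=10 s=0: VC-HIT | VC [2]
  [5] addr=0xa4 blk=10 s=0: L1-HIT | VC [2]
  [6] addr=0x2a blk=2 s=0: VC-HIT | VC [10]
  [7] addr=0xa3 blk=10 s=0: VC-HIT | VC [2]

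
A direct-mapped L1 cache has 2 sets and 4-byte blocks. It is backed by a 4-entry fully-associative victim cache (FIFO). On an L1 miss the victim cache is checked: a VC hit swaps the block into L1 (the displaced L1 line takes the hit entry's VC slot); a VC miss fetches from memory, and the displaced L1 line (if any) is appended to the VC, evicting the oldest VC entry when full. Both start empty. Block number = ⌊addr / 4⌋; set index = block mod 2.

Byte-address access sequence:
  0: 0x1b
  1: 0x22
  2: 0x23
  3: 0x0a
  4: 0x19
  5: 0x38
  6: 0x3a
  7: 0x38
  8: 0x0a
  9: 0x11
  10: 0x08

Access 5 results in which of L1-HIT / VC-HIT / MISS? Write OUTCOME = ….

OUTCOME = MISS

#0 0x1b→b6/s0 MISS; vc=[]
#1 0x22→b8/s0 MISS; vc=[6]
#2 0x23→b8/s0 L1-HIT; vc=[6]
#3 0xa→b2/s0 MISS; vc=[6,8]
#4 0x19→b6/s0 VC-HIT; vc=[2,8]
#5 0x38→b14/s0 MISS; vc=[2,8,6]
#6 0x3a→b14/s0 L1-HIT; vc=[2,8,6]
#7 0x38→b14/s0 L1-HIT; vc=[2,8,6]
#8 0xa→b2/s0 VC-HIT; vc=[14,8,6]
#9 0x11→b4/s0 MISS; vc=[14,8,6,2]
#10 0x8→b2/s0 VC-HIT; vc=[14,8,6,4]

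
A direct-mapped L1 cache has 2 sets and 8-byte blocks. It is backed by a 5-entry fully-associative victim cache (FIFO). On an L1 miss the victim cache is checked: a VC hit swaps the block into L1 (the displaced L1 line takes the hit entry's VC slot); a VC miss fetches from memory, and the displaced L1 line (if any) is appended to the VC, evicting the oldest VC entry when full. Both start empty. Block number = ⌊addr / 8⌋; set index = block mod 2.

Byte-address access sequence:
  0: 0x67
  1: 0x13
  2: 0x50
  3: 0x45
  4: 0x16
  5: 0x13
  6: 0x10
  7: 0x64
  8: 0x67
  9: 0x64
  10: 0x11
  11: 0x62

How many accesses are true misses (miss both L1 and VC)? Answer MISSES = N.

  [0] addr=0x67 blk=12 s=0: MISS | VC []
  [1] addr=0x13 blk=2 s=0: MISS | VC [12]
  [2] addr=0x50 blk=10 s=0: MISS | VC [12, 2]
  [3] addr=0x45 blk=8 s=0: MISS | VC [12, 2, 10]
  [4] addr=0x16 blk=2 s=0: VC-HIT | VC [12, 8, 10]
  [5] addr=0x13 blk=2 s=0: L1-HIT | VC [12, 8, 10]
  [6] addr=0x10 blk=2 s=0: L1-HIT | VC [12, 8, 10]
  [7] addr=0x64 blk=12 s=0: VC-HIT | VC [2, 8, 10]
  [8] addr=0x67 blk=12 s=0: L1-HIT | VC [2, 8, 10]
  [9] addr=0x64 blk=12 s=0: L1-HIT | VC [2, 8, 10]
  [10] addr=0x11 blk=2 s=0: VC-HIT | VC [12, 8, 10]
  [11] addr=0x62 blk=12 s=0: VC-HIT | VC [2, 8, 10]

MISSES = 4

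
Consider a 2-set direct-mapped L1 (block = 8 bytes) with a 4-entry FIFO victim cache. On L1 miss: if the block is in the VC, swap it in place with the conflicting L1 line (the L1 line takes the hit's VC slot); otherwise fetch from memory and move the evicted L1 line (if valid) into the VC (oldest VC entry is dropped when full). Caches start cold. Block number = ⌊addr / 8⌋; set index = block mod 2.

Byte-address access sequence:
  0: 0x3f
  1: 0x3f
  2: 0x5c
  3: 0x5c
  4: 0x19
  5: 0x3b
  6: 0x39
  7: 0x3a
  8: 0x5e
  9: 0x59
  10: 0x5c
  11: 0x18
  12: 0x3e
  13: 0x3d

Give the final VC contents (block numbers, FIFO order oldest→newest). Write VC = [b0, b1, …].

VC = [11, 3]

  [0] addr=0x3f blk=7 s=1: MISS | VC []
  [1] addr=0x3f blk=7 s=1: L1-HIT | VC []
  [2] addr=0x5c blk=11 s=1: MISS | VC [7]
  [3] addr=0x5c blk=11 s=1: L1-HIT | VC [7]
  [4] addr=0x19 blk=3 s=1: MISS | VC [7, 11]
  [5] addr=0x3b blk=7 s=1: VC-HIT | VC [3, 11]
  [6] addr=0x39 blk=7 s=1: L1-HIT | VC [3, 11]
  [7] addr=0x3a blk=7 s=1: L1-HIT | VC [3, 11]
  [8] addr=0x5e blk=11 s=1: VC-HIT | VC [3, 7]
  [9] addr=0x59 blk=11 s=1: L1-HIT | VC [3, 7]
  [10] addr=0x5c blk=11 s=1: L1-HIT | VC [3, 7]
  [11] addr=0x18 blk=3 s=1: VC-HIT | VC [11, 7]
  [12] addr=0x3e blk=7 s=1: VC-HIT | VC [11, 3]
  [13] addr=0x3d blk=7 s=1: L1-HIT | VC [11, 3]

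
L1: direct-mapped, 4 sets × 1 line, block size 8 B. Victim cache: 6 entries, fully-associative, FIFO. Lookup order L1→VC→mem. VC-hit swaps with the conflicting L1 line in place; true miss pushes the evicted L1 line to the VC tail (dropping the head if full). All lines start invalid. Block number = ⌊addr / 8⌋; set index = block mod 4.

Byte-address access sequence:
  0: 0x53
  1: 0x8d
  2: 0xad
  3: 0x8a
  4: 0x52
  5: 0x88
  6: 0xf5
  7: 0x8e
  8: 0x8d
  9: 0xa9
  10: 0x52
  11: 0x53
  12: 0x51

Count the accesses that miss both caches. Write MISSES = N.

MISSES = 4

#0 0x53→b10/s2 MISS; vc=[]
#1 0x8d→b17/s1 MISS; vc=[]
#2 0xad→b21/s1 MISS; vc=[17]
#3 0x8a→b17/s1 VC-HIT; vc=[21]
#4 0x52→b10/s2 L1-HIT; vc=[21]
#5 0x88→b17/s1 L1-HIT; vc=[21]
#6 0xf5→b30/s2 MISS; vc=[21,10]
#7 0x8e→b17/s1 L1-HIT; vc=[21,10]
#8 0x8d→b17/s1 L1-HIT; vc=[21,10]
#9 0xa9→b21/s1 VC-HIT; vc=[17,10]
#10 0x52→b10/s2 VC-HIT; vc=[17,30]
#11 0x53→b10/s2 L1-HIT; vc=[17,30]
#12 0x51→b10/s2 L1-HIT; vc=[17,30]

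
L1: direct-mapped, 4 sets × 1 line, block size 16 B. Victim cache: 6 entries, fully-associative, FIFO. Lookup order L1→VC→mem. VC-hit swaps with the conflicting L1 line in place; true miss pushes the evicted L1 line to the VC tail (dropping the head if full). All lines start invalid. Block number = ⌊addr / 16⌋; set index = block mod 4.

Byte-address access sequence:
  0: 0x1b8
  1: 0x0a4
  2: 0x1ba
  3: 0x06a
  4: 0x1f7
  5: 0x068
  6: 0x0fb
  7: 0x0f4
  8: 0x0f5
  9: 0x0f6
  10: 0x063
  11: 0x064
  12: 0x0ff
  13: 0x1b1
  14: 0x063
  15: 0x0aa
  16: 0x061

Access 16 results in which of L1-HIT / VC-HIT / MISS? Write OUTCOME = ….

OUTCOME = VC-HIT

#0 0x1b8→b27/s3 MISS; vc=[]
#1 0xa4→b10/s2 MISS; vc=[]
#2 0x1ba→b27/s3 L1-HIT; vc=[]
#3 0x6a→b6/s2 MISS; vc=[10]
#4 0x1f7→b31/s3 MISS; vc=[10,27]
#5 0x68→b6/s2 L1-HIT; vc=[10,27]
#6 0xfb→b15/s3 MISS; vc=[10,27,31]
#7 0xf4→b15/s3 L1-HIT; vc=[10,27,31]
#8 0xf5→b15/s3 L1-HIT; vc=[10,27,31]
#9 0xf6→b15/s3 L1-HIT; vc=[10,27,31]
#10 0x63→b6/s2 L1-HIT; vc=[10,27,31]
#11 0x64→b6/s2 L1-HIT; vc=[10,27,31]
#12 0xff→b15/s3 L1-HIT; vc=[10,27,31]
#13 0x1b1→b27/s3 VC-HIT; vc=[10,15,31]
#14 0x63→b6/s2 L1-HIT; vc=[10,15,31]
#15 0xaa→b10/s2 VC-HIT; vc=[6,15,31]
#16 0x61→b6/s2 VC-HIT; vc=[10,15,31]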